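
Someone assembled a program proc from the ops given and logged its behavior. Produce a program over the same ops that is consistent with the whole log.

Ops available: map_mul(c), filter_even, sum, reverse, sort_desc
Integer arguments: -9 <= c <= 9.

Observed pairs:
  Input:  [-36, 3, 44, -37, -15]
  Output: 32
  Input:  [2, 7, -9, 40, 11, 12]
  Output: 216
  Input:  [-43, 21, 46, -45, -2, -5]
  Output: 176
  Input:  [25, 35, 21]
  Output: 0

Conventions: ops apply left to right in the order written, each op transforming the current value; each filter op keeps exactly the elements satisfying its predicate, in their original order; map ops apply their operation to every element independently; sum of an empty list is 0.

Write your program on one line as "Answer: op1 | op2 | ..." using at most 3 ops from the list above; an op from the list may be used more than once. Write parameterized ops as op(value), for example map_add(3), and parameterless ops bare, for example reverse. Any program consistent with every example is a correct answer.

filter_even | map_mul(4) | sum

Check, running the answer program on each example:
  [-36, 3, 44, -37, -15] -> [-36, 44] -> [-144, 176] -> 32
  [2, 7, -9, 40, 11, 12] -> [2, 40, 12] -> [8, 160, 48] -> 216
  [-43, 21, 46, -45, -2, -5] -> [46, -2] -> [184, -8] -> 176
  [25, 35, 21] -> [] -> [] -> 0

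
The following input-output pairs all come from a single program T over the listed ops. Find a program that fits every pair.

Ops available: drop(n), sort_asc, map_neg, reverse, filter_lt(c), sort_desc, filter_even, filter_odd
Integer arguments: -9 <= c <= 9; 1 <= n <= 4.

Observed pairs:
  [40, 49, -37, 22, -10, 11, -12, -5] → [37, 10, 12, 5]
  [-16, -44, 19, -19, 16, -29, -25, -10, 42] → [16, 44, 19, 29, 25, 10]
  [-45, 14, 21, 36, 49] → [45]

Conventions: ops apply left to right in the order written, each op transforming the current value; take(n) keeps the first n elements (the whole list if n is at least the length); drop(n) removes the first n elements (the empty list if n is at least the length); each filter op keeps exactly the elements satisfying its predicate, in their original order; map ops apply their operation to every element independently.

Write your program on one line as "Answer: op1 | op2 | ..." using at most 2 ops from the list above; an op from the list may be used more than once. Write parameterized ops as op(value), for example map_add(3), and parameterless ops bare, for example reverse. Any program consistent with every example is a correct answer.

filter_lt(4) | map_neg

Check, running the answer program on each example:
  [40, 49, -37, 22, -10, 11, -12, -5] -> [-37, -10, -12, -5] -> [37, 10, 12, 5]
  [-16, -44, 19, -19, 16, -29, -25, -10, 42] -> [-16, -44, -19, -29, -25, -10] -> [16, 44, 19, 29, 25, 10]
  [-45, 14, 21, 36, 49] -> [-45] -> [45]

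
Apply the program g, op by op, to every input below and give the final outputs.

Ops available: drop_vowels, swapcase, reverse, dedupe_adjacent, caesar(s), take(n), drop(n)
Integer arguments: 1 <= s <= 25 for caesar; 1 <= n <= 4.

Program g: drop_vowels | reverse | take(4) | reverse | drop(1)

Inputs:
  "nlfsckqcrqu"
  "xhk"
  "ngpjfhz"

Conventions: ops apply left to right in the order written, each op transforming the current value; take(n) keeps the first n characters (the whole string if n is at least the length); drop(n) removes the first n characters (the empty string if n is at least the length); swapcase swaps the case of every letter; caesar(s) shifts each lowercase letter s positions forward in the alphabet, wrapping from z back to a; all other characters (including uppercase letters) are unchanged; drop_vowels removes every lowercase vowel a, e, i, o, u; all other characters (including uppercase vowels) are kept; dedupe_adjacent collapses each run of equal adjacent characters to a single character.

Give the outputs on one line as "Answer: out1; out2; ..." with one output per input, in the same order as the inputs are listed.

Execution, op by op:
  "nlfsckqcrqu" -> "nlfsckqcrq" -> "qrcqkcsfln" -> "qrcq" -> "qcrq" -> "crq"
  "xhk" -> "xhk" -> "khx" -> "khx" -> "xhk" -> "hk"
  "ngpjfhz" -> "ngpjfhz" -> "zhfjpgn" -> "zhfj" -> "jfhz" -> "fhz"

"crq"; "hk"; "fhz"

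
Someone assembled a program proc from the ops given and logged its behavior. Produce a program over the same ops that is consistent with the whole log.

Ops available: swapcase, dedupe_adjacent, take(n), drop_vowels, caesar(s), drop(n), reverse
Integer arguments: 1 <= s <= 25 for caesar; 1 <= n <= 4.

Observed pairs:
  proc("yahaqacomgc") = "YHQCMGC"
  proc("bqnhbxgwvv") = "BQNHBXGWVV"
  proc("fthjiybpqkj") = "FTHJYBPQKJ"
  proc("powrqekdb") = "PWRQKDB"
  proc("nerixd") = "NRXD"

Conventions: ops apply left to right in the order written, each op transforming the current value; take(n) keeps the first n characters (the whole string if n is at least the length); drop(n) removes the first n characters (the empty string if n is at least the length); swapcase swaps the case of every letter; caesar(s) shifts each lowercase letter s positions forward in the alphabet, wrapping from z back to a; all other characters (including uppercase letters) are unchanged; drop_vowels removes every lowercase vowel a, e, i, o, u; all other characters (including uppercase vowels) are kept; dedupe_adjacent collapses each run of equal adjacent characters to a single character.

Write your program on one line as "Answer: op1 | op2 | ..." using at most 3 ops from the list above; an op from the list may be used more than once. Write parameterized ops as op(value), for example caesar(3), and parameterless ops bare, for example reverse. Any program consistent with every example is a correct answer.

drop_vowels | swapcase

Check, running the answer program on each example:
  "yahaqacomgc" -> "yhqcmgc" -> "YHQCMGC"
  "bqnhbxgwvv" -> "bqnhbxgwvv" -> "BQNHBXGWVV"
  "fthjiybpqkj" -> "fthjybpqkj" -> "FTHJYBPQKJ"
  "powrqekdb" -> "pwrqkdb" -> "PWRQKDB"
  "nerixd" -> "nrxd" -> "NRXD"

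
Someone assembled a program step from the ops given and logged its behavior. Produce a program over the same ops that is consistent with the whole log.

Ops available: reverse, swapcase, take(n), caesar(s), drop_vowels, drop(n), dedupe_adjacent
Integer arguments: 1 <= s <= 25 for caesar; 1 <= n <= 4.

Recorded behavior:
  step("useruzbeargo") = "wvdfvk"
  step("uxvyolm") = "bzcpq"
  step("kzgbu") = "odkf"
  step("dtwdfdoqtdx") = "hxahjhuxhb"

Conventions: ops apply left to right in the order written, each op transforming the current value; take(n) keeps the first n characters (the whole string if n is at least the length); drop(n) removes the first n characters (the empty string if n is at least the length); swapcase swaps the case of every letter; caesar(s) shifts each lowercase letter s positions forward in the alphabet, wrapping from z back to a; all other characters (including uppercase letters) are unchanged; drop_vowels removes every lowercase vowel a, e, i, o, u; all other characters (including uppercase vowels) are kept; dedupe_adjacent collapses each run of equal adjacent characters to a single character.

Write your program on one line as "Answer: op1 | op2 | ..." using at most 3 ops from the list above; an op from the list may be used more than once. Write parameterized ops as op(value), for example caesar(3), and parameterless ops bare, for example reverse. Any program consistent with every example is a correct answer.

drop_vowels | caesar(24) | caesar(6)

Check, running the answer program on each example:
  "useruzbeargo" -> "srzbrg" -> "qpxzpe" -> "wvdfvk"
  "uxvyolm" -> "xvylm" -> "vtwjk" -> "bzcpq"
  "kzgbu" -> "kzgb" -> "ixez" -> "odkf"
  "dtwdfdoqtdx" -> "dtwdfdqtdx" -> "brubdborbv" -> "hxahjhuxhb"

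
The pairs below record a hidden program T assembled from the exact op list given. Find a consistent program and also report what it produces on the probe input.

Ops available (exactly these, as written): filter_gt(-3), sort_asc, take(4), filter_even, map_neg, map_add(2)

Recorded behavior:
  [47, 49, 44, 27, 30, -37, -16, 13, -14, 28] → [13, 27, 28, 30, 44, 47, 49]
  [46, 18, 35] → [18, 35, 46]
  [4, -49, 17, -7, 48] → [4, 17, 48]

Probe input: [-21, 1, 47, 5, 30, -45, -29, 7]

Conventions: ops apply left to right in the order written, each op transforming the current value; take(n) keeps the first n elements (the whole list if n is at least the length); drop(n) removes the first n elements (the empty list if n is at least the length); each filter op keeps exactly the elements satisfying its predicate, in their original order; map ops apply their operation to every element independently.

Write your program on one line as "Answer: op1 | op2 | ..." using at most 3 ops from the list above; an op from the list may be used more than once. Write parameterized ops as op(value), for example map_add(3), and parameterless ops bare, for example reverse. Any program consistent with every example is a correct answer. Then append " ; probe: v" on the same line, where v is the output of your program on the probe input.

sort_asc | filter_gt(-3) ; probe: [1, 5, 7, 30, 47]

Check, running the answer program on each example:
  [47, 49, 44, 27, 30, -37, -16, 13, -14, 28] -> [-37, -16, -14, 13, 27, 28, 30, 44, 47, 49] -> [13, 27, 28, 30, 44, 47, 49]
  [46, 18, 35] -> [18, 35, 46] -> [18, 35, 46]
  [4, -49, 17, -7, 48] -> [-49, -7, 4, 17, 48] -> [4, 17, 48]
  probe: [-21, 1, 47, 5, 30, -45, -29, 7] -> [-45, -29, -21, 1, 5, 7, 30, 47] -> [1, 5, 7, 30, 47]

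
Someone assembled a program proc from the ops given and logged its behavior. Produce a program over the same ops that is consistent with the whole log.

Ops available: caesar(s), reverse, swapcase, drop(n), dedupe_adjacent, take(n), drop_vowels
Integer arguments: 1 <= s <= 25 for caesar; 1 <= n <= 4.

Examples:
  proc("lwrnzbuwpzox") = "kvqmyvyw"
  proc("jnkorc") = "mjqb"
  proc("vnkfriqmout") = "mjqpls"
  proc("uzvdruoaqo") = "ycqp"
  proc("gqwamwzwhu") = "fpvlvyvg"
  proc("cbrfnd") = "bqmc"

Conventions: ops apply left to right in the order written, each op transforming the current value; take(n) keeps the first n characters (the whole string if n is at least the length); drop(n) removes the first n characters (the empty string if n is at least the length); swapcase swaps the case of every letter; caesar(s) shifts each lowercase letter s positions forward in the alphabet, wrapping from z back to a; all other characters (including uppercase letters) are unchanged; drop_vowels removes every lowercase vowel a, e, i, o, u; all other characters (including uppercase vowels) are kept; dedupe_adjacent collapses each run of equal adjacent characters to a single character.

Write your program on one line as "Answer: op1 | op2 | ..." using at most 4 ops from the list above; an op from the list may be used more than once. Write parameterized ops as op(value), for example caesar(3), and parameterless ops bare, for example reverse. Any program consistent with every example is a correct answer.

drop_vowels | caesar(11) | caesar(14) | drop_vowels

Check, running the answer program on each example:
  "lwrnzbuwpzox" -> "lwrnzbwpzx" -> "whcykmhaki" -> "kvqmyavoyw" -> "kvqmyvyw"
  "jnkorc" -> "jnkrc" -> "uyvcn" -> "imjqb" -> "mjqb"
  "vnkfriqmout" -> "vnkfrqmt" -> "gyvqcbxe" -> "umjeqpls" -> "mjqpls"
  "uzvdruoaqo" -> "zvdrq" -> "kgocb" -> "yucqp" -> "ycqp"
  "gqwamwzwhu" -> "gqwmwzwh" -> "rbhxhkhs" -> "fpvlvyvg" -> "fpvlvyvg"
  "cbrfnd" -> "cbrfnd" -> "nmcqyo" -> "baqemc" -> "bqmc"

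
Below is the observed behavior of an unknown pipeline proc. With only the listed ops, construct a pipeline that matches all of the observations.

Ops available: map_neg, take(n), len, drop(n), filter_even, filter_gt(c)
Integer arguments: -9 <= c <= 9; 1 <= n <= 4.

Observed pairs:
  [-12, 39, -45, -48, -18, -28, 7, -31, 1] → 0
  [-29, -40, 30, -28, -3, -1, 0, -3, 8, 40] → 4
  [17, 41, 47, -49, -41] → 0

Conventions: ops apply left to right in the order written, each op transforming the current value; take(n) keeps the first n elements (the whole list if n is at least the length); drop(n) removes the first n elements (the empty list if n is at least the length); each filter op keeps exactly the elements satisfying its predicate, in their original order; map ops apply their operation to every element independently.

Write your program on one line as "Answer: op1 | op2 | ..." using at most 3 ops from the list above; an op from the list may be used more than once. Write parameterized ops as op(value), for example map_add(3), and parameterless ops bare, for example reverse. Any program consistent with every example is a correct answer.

filter_even | filter_gt(-7) | len

Check, running the answer program on each example:
  [-12, 39, -45, -48, -18, -28, 7, -31, 1] -> [-12, -48, -18, -28] -> [] -> 0
  [-29, -40, 30, -28, -3, -1, 0, -3, 8, 40] -> [-40, 30, -28, 0, 8, 40] -> [30, 0, 8, 40] -> 4
  [17, 41, 47, -49, -41] -> [] -> [] -> 0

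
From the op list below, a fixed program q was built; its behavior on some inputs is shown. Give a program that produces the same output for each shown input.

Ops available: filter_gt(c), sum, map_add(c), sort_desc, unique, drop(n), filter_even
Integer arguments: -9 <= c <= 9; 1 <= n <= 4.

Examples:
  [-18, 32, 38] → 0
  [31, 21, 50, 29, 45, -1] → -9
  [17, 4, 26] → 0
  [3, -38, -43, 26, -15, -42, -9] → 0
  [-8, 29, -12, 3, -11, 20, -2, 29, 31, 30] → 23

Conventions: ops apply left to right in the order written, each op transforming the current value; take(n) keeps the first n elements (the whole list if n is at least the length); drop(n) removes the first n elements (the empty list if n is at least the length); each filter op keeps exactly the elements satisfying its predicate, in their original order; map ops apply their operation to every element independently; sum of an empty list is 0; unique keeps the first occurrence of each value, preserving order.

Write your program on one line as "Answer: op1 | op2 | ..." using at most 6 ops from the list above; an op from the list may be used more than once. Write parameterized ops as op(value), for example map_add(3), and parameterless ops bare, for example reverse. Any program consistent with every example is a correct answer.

map_add(-1) | filter_even | drop(4) | map_add(-7) | sum

Check, running the answer program on each example:
  [-18, 32, 38] -> [-19, 31, 37] -> [] -> [] -> [] -> 0
  [31, 21, 50, 29, 45, -1] -> [30, 20, 49, 28, 44, -2] -> [30, 20, 28, 44, -2] -> [-2] -> [-9] -> -9
  [17, 4, 26] -> [16, 3, 25] -> [16] -> [] -> [] -> 0
  [3, -38, -43, 26, -15, -42, -9] -> [2, -39, -44, 25, -16, -43, -10] -> [2, -44, -16, -10] -> [] -> [] -> 0
  [-8, 29, -12, 3, -11, 20, -2, 29, 31, 30] -> [-9, 28, -13, 2, -12, 19, -3, 28, 30, 29] -> [28, 2, -12, 28, 30] -> [30] -> [23] -> 23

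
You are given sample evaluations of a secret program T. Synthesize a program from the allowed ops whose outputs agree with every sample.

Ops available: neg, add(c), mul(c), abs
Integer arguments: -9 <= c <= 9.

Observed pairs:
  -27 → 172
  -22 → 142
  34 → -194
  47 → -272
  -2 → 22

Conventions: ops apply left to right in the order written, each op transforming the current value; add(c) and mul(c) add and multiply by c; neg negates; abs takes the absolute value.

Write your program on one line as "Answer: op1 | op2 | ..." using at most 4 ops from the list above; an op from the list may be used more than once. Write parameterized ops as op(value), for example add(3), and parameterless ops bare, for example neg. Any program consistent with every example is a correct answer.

mul(-6) | add(4) | add(6)

Check, running the answer program on each example:
  -27 -> 162 -> 166 -> 172
  -22 -> 132 -> 136 -> 142
  34 -> -204 -> -200 -> -194
  47 -> -282 -> -278 -> -272
  -2 -> 12 -> 16 -> 22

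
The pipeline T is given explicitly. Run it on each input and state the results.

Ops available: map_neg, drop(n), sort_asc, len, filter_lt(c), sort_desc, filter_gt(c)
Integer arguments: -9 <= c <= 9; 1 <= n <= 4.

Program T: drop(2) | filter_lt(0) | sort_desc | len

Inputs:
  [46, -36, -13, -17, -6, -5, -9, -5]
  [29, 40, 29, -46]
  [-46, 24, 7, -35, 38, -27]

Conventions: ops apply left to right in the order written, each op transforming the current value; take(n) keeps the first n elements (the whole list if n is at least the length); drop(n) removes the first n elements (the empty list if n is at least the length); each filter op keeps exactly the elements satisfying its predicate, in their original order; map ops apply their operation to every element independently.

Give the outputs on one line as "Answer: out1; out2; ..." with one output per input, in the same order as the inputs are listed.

Execution, op by op:
  [46, -36, -13, -17, -6, -5, -9, -5] -> [-13, -17, -6, -5, -9, -5] -> [-13, -17, -6, -5, -9, -5] -> [-5, -5, -6, -9, -13, -17] -> 6
  [29, 40, 29, -46] -> [29, -46] -> [-46] -> [-46] -> 1
  [-46, 24, 7, -35, 38, -27] -> [7, -35, 38, -27] -> [-35, -27] -> [-27, -35] -> 2

6; 1; 2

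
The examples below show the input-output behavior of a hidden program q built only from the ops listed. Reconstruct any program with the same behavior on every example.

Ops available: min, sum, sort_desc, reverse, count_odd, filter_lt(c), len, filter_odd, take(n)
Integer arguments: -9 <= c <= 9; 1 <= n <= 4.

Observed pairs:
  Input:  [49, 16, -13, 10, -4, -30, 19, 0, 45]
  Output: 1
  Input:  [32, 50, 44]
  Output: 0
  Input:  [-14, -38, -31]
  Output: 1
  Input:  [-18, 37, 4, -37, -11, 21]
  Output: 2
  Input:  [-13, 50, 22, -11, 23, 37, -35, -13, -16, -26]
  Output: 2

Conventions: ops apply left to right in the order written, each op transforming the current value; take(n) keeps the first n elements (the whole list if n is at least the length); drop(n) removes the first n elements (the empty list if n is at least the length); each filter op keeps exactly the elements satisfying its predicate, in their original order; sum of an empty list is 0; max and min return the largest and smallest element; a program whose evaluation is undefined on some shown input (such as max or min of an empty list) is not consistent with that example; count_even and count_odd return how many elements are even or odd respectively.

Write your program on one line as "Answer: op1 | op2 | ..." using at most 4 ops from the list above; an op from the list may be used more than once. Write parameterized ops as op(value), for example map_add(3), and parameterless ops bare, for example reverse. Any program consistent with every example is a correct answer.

reverse | filter_lt(9) | take(4) | count_odd

Check, running the answer program on each example:
  [49, 16, -13, 10, -4, -30, 19, 0, 45] -> [45, 0, 19, -30, -4, 10, -13, 16, 49] -> [0, -30, -4, -13] -> [0, -30, -4, -13] -> 1
  [32, 50, 44] -> [44, 50, 32] -> [] -> [] -> 0
  [-14, -38, -31] -> [-31, -38, -14] -> [-31, -38, -14] -> [-31, -38, -14] -> 1
  [-18, 37, 4, -37, -11, 21] -> [21, -11, -37, 4, 37, -18] -> [-11, -37, 4, -18] -> [-11, -37, 4, -18] -> 2
  [-13, 50, 22, -11, 23, 37, -35, -13, -16, -26] -> [-26, -16, -13, -35, 37, 23, -11, 22, 50, -13] -> [-26, -16, -13, -35, -11, -13] -> [-26, -16, -13, -35] -> 2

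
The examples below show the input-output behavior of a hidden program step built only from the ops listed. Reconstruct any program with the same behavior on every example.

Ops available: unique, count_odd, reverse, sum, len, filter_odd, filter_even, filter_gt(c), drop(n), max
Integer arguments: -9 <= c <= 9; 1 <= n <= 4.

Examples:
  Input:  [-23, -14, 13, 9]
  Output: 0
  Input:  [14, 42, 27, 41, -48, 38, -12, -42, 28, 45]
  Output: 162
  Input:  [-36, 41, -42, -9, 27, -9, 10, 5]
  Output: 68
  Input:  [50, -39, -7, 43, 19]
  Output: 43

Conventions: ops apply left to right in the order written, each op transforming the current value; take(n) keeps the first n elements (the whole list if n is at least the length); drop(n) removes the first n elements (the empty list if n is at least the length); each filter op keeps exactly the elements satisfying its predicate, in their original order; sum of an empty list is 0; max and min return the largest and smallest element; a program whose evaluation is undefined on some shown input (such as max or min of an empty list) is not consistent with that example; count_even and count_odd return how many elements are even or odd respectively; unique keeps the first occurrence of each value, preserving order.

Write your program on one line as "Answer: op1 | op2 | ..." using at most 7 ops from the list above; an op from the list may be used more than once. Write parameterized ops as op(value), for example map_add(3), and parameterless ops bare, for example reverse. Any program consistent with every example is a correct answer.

unique | reverse | drop(2) | reverse | filter_gt(-9) | sum

Check, running the answer program on each example:
  [-23, -14, 13, 9] -> [-23, -14, 13, 9] -> [9, 13, -14, -23] -> [-14, -23] -> [-23, -14] -> [] -> 0
  [14, 42, 27, 41, -48, 38, -12, -42, 28, 45] -> [14, 42, 27, 41, -48, 38, -12, -42, 28, 45] -> [45, 28, -42, -12, 38, -48, 41, 27, 42, 14] -> [-42, -12, 38, -48, 41, 27, 42, 14] -> [14, 42, 27, 41, -48, 38, -12, -42] -> [14, 42, 27, 41, 38] -> 162
  [-36, 41, -42, -9, 27, -9, 10, 5] -> [-36, 41, -42, -9, 27, 10, 5] -> [5, 10, 27, -9, -42, 41, -36] -> [27, -9, -42, 41, -36] -> [-36, 41, -42, -9, 27] -> [41, 27] -> 68
  [50, -39, -7, 43, 19] -> [50, -39, -7, 43, 19] -> [19, 43, -7, -39, 50] -> [-7, -39, 50] -> [50, -39, -7] -> [50, -7] -> 43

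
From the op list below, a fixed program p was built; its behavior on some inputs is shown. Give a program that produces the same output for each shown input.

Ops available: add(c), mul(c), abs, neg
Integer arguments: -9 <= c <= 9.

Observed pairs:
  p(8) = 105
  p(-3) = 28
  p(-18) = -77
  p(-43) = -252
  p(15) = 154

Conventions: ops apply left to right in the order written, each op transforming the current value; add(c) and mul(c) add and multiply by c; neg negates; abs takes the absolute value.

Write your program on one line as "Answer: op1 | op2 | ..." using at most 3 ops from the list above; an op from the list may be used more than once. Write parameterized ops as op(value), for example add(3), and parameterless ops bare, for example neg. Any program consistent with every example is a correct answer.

add(7) | neg | mul(-7)

Check, running the answer program on each example:
  8 -> 15 -> -15 -> 105
  -3 -> 4 -> -4 -> 28
  -18 -> -11 -> 11 -> -77
  -43 -> -36 -> 36 -> -252
  15 -> 22 -> -22 -> 154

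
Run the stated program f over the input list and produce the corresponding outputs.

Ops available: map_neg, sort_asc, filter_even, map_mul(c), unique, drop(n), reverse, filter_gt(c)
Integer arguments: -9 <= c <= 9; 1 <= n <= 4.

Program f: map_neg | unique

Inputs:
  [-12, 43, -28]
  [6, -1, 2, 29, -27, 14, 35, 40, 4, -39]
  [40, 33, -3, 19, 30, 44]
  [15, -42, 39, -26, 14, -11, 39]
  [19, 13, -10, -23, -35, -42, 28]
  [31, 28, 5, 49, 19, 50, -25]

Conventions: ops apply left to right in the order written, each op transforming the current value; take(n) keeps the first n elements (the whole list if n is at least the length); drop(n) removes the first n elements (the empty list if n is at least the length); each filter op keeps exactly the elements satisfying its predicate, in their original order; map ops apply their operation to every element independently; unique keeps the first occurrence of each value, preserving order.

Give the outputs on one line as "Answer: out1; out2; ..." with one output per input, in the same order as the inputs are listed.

[12, -43, 28]; [-6, 1, -2, -29, 27, -14, -35, -40, -4, 39]; [-40, -33, 3, -19, -30, -44]; [-15, 42, -39, 26, -14, 11]; [-19, -13, 10, 23, 35, 42, -28]; [-31, -28, -5, -49, -19, -50, 25]

Execution, op by op:
  [-12, 43, -28] -> [12, -43, 28] -> [12, -43, 28]
  [6, -1, 2, 29, -27, 14, 35, 40, 4, -39] -> [-6, 1, -2, -29, 27, -14, -35, -40, -4, 39] -> [-6, 1, -2, -29, 27, -14, -35, -40, -4, 39]
  [40, 33, -3, 19, 30, 44] -> [-40, -33, 3, -19, -30, -44] -> [-40, -33, 3, -19, -30, -44]
  [15, -42, 39, -26, 14, -11, 39] -> [-15, 42, -39, 26, -14, 11, -39] -> [-15, 42, -39, 26, -14, 11]
  [19, 13, -10, -23, -35, -42, 28] -> [-19, -13, 10, 23, 35, 42, -28] -> [-19, -13, 10, 23, 35, 42, -28]
  [31, 28, 5, 49, 19, 50, -25] -> [-31, -28, -5, -49, -19, -50, 25] -> [-31, -28, -5, -49, -19, -50, 25]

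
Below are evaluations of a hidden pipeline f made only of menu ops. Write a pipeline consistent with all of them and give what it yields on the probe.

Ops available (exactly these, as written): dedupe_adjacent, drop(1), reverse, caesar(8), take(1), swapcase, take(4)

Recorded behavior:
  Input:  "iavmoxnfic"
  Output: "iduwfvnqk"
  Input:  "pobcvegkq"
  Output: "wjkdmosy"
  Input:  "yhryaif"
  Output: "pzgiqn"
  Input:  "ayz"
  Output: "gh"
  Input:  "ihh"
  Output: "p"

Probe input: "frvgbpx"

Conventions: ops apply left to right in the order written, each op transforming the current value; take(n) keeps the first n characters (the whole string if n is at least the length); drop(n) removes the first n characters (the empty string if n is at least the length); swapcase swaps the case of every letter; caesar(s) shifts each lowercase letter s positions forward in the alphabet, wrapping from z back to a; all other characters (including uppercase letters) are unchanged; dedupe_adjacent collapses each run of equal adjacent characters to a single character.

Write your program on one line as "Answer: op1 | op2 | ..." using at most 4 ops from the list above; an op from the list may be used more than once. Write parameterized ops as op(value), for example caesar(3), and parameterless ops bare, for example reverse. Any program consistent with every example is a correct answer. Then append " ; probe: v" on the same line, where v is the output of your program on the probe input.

caesar(8) | drop(1) | dedupe_adjacent ; probe: "zdojxf"

Check, running the answer program on each example:
  "iavmoxnfic" -> "qiduwfvnqk" -> "iduwfvnqk" -> "iduwfvnqk"
  "pobcvegkq" -> "xwjkdmosy" -> "wjkdmosy" -> "wjkdmosy"
  "yhryaif" -> "gpzgiqn" -> "pzgiqn" -> "pzgiqn"
  "ayz" -> "igh" -> "gh" -> "gh"
  "ihh" -> "qpp" -> "pp" -> "p"
  probe: "frvgbpx" -> "nzdojxf" -> "zdojxf" -> "zdojxf"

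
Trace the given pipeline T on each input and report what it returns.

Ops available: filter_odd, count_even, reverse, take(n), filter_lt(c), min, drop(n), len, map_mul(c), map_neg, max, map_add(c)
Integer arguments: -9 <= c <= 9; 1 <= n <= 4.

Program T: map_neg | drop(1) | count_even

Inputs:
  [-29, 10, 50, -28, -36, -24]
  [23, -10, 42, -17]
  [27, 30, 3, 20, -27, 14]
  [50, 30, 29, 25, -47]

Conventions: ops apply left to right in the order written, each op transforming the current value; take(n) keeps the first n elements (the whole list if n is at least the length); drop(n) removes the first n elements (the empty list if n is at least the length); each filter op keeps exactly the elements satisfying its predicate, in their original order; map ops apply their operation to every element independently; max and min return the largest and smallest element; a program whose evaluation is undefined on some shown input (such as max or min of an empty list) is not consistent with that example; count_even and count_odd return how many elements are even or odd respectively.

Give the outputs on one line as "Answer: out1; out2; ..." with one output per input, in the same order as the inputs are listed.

5; 2; 3; 1

Execution, op by op:
  [-29, 10, 50, -28, -36, -24] -> [29, -10, -50, 28, 36, 24] -> [-10, -50, 28, 36, 24] -> 5
  [23, -10, 42, -17] -> [-23, 10, -42, 17] -> [10, -42, 17] -> 2
  [27, 30, 3, 20, -27, 14] -> [-27, -30, -3, -20, 27, -14] -> [-30, -3, -20, 27, -14] -> 3
  [50, 30, 29, 25, -47] -> [-50, -30, -29, -25, 47] -> [-30, -29, -25, 47] -> 1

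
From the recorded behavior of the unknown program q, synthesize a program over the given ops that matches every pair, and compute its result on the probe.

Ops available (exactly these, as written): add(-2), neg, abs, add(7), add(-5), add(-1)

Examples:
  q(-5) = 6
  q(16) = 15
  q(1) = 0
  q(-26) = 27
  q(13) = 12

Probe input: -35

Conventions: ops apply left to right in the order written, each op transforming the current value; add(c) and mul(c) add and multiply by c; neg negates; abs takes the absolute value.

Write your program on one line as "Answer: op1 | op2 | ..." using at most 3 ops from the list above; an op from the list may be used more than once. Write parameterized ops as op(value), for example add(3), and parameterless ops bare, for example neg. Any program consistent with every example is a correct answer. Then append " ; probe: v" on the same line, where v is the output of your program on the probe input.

add(-1) | abs ; probe: 36

Check, running the answer program on each example:
  -5 -> -6 -> 6
  16 -> 15 -> 15
  1 -> 0 -> 0
  -26 -> -27 -> 27
  13 -> 12 -> 12
  probe: -35 -> -36 -> 36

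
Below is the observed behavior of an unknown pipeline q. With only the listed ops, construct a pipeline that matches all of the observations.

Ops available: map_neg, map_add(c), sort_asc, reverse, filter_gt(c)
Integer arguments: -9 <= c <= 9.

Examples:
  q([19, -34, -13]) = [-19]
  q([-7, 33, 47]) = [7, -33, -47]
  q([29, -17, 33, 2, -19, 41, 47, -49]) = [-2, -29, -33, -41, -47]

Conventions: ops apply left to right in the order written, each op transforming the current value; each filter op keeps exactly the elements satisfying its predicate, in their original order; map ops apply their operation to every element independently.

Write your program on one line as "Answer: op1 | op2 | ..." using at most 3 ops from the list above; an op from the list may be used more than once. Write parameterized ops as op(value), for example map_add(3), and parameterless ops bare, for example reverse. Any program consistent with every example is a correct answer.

filter_gt(-9) | sort_asc | map_neg

Check, running the answer program on each example:
  [19, -34, -13] -> [19] -> [19] -> [-19]
  [-7, 33, 47] -> [-7, 33, 47] -> [-7, 33, 47] -> [7, -33, -47]
  [29, -17, 33, 2, -19, 41, 47, -49] -> [29, 33, 2, 41, 47] -> [2, 29, 33, 41, 47] -> [-2, -29, -33, -41, -47]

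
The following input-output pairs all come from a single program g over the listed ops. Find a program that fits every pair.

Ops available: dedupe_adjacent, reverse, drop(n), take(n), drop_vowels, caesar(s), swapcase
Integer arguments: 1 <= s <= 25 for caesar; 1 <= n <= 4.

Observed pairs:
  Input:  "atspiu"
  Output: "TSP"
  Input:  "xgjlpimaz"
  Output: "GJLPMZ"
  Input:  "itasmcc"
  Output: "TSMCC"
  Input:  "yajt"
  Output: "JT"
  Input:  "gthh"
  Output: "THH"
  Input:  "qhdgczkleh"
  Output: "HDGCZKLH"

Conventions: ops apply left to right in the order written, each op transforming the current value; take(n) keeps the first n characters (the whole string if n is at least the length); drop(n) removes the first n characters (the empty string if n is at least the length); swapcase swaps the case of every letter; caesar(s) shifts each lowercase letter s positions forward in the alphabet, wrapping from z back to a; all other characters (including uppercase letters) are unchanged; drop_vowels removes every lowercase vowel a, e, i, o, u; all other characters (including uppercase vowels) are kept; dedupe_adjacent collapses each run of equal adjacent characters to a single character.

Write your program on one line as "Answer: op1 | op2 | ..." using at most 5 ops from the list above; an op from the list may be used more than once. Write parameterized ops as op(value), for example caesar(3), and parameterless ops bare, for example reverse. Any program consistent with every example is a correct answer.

swapcase | drop(1) | swapcase | drop_vowels | swapcase

Check, running the answer program on each example:
  "atspiu" -> "ATSPIU" -> "TSPIU" -> "tspiu" -> "tsp" -> "TSP"
  "xgjlpimaz" -> "XGJLPIMAZ" -> "GJLPIMAZ" -> "gjlpimaz" -> "gjlpmz" -> "GJLPMZ"
  "itasmcc" -> "ITASMCC" -> "TASMCC" -> "tasmcc" -> "tsmcc" -> "TSMCC"
  "yajt" -> "YAJT" -> "AJT" -> "ajt" -> "jt" -> "JT"
  "gthh" -> "GTHH" -> "THH" -> "thh" -> "thh" -> "THH"
  "qhdgczkleh" -> "QHDGCZKLEH" -> "HDGCZKLEH" -> "hdgczkleh" -> "hdgczklh" -> "HDGCZKLH"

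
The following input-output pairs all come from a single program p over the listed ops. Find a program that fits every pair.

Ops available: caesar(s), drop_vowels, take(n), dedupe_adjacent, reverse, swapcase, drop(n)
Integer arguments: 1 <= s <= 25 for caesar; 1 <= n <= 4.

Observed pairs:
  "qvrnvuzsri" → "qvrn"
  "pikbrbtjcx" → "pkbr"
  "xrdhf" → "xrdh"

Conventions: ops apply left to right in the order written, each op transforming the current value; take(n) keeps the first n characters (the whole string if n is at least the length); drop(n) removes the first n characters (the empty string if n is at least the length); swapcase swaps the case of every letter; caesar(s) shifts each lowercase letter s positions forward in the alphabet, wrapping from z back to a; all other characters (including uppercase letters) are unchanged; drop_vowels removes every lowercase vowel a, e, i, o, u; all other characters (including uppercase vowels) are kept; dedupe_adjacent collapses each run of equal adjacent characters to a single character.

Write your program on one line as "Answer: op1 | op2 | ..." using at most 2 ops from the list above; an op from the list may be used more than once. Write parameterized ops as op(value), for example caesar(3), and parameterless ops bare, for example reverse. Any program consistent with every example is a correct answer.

drop_vowels | take(4)

Check, running the answer program on each example:
  "qvrnvuzsri" -> "qvrnvzsr" -> "qvrn"
  "pikbrbtjcx" -> "pkbrbtjcx" -> "pkbr"
  "xrdhf" -> "xrdhf" -> "xrdh"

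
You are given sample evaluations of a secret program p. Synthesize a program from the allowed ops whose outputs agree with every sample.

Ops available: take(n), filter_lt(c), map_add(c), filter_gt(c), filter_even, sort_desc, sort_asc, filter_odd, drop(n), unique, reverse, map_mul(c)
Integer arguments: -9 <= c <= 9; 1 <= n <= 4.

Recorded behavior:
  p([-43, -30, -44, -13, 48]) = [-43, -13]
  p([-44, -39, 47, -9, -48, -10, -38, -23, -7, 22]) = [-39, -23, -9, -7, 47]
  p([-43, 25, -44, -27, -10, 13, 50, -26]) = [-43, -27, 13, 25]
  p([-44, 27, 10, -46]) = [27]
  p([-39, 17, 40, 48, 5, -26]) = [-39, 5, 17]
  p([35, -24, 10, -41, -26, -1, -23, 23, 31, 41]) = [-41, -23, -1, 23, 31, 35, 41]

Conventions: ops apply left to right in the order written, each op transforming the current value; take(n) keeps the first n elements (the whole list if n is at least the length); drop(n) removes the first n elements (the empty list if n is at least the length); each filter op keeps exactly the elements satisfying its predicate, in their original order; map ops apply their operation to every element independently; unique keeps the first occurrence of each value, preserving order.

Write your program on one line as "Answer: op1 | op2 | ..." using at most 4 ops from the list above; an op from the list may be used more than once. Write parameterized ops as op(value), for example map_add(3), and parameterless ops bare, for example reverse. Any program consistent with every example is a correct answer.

sort_desc | reverse | filter_odd

Check, running the answer program on each example:
  [-43, -30, -44, -13, 48] -> [48, -13, -30, -43, -44] -> [-44, -43, -30, -13, 48] -> [-43, -13]
  [-44, -39, 47, -9, -48, -10, -38, -23, -7, 22] -> [47, 22, -7, -9, -10, -23, -38, -39, -44, -48] -> [-48, -44, -39, -38, -23, -10, -9, -7, 22, 47] -> [-39, -23, -9, -7, 47]
  [-43, 25, -44, -27, -10, 13, 50, -26] -> [50, 25, 13, -10, -26, -27, -43, -44] -> [-44, -43, -27, -26, -10, 13, 25, 50] -> [-43, -27, 13, 25]
  [-44, 27, 10, -46] -> [27, 10, -44, -46] -> [-46, -44, 10, 27] -> [27]
  [-39, 17, 40, 48, 5, -26] -> [48, 40, 17, 5, -26, -39] -> [-39, -26, 5, 17, 40, 48] -> [-39, 5, 17]
  [35, -24, 10, -41, -26, -1, -23, 23, 31, 41] -> [41, 35, 31, 23, 10, -1, -23, -24, -26, -41] -> [-41, -26, -24, -23, -1, 10, 23, 31, 35, 41] -> [-41, -23, -1, 23, 31, 35, 41]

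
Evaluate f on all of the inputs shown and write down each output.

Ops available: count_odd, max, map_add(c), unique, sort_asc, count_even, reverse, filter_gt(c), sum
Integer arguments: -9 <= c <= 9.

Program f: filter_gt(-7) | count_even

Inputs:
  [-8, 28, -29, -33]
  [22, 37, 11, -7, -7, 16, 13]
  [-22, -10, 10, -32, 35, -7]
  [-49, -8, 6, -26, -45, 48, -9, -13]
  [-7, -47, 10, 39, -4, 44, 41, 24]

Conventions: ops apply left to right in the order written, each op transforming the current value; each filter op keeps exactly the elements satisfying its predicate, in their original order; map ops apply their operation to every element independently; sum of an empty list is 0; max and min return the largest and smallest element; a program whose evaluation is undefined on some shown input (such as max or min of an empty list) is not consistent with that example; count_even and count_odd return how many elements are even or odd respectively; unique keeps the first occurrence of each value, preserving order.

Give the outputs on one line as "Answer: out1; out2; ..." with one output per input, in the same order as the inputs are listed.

1; 2; 1; 2; 4

Execution, op by op:
  [-8, 28, -29, -33] -> [28] -> 1
  [22, 37, 11, -7, -7, 16, 13] -> [22, 37, 11, 16, 13] -> 2
  [-22, -10, 10, -32, 35, -7] -> [10, 35] -> 1
  [-49, -8, 6, -26, -45, 48, -9, -13] -> [6, 48] -> 2
  [-7, -47, 10, 39, -4, 44, 41, 24] -> [10, 39, -4, 44, 41, 24] -> 4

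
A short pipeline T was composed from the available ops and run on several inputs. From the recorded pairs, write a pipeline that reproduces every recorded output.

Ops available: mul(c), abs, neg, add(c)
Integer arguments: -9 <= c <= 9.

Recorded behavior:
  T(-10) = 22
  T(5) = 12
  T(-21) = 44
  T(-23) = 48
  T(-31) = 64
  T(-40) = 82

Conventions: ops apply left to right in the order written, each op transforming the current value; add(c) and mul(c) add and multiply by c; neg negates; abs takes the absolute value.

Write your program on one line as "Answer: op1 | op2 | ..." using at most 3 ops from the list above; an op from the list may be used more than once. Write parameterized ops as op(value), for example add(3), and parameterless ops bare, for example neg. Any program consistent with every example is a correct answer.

abs | add(1) | mul(2)

Check, running the answer program on each example:
  -10 -> 10 -> 11 -> 22
  5 -> 5 -> 6 -> 12
  -21 -> 21 -> 22 -> 44
  -23 -> 23 -> 24 -> 48
  -31 -> 31 -> 32 -> 64
  -40 -> 40 -> 41 -> 82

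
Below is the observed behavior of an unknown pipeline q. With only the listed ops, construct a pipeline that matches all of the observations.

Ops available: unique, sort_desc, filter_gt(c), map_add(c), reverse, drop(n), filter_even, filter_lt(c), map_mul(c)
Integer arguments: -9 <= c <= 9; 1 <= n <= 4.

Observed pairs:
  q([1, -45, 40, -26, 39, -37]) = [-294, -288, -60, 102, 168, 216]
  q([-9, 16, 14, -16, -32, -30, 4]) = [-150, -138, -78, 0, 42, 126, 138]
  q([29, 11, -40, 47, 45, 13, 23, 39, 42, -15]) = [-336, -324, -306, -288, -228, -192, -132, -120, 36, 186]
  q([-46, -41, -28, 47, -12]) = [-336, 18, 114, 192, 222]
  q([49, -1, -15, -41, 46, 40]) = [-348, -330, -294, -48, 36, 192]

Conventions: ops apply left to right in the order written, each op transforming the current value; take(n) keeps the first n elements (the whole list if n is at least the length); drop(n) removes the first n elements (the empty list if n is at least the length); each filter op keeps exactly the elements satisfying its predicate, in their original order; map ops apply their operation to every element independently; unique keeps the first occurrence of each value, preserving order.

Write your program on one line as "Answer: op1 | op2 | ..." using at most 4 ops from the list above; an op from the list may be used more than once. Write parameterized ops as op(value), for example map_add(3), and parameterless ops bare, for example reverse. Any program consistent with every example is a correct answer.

map_add(9) | sort_desc | map_mul(-6)

Check, running the answer program on each example:
  [1, -45, 40, -26, 39, -37] -> [10, -36, 49, -17, 48, -28] -> [49, 48, 10, -17, -28, -36] -> [-294, -288, -60, 102, 168, 216]
  [-9, 16, 14, -16, -32, -30, 4] -> [0, 25, 23, -7, -23, -21, 13] -> [25, 23, 13, 0, -7, -21, -23] -> [-150, -138, -78, 0, 42, 126, 138]
  [29, 11, -40, 47, 45, 13, 23, 39, 42, -15] -> [38, 20, -31, 56, 54, 22, 32, 48, 51, -6] -> [56, 54, 51, 48, 38, 32, 22, 20, -6, -31] -> [-336, -324, -306, -288, -228, -192, -132, -120, 36, 186]
  [-46, -41, -28, 47, -12] -> [-37, -32, -19, 56, -3] -> [56, -3, -19, -32, -37] -> [-336, 18, 114, 192, 222]
  [49, -1, -15, -41, 46, 40] -> [58, 8, -6, -32, 55, 49] -> [58, 55, 49, 8, -6, -32] -> [-348, -330, -294, -48, 36, 192]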